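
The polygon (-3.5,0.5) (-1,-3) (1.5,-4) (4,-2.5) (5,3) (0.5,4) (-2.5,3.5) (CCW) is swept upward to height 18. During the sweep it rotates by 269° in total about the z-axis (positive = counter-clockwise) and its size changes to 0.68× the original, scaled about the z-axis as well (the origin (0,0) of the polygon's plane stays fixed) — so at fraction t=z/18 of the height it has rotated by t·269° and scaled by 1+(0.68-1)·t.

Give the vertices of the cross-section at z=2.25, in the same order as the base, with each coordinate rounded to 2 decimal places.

Cross-section at z=2.25: (-3.06,-1.46) (0.80,-2.93) (3.33,-2.40) (4.53,0.13) (2.40,5.06) (-1.73,3.46) (-3.86,1.47)

t = z/height = 2.25/18 = 0.125
s = 1 + (scale-1)·z/height = 1 + (0.68-1)·2.25/18 = 0.960000
θ = twist·z/height = 269°·2.25/18 = 33.6250° = 0.586867 rad
cos θ = 0.832680, sin θ = 0.553755 (intermediates below are computed at full precision and shown rounded to 5 d.p.)
v1: (-3.5,0.5) → rotate → (-3.19126,-1.52180) → ×s → (-3.06361,-1.46093) → (-3.06,-1.46)
v2: (-1,-3) → rotate → (0.82859,-3.05179) → ×s → (0.79544,-2.92972) → (0.80,-2.93)
v3: (1.5,-4) → rotate → (3.46404,-2.50009) → ×s → (3.32548,-2.40008) → (3.33,-2.40)
v4: (4,-2.5) → rotate → (4.71511,0.13332) → ×s → (4.52650,0.12799) → (4.53,0.13)
v5: (5,3) → rotate → (2.50213,5.26681) → ×s → (2.40205,5.05614) → (2.40,5.06)
v6: (0.5,4) → rotate → (-1.79868,3.60760) → ×s → (-1.72673,3.46329) → (-1.73,3.46)
v7: (-2.5,3.5) → rotate → (-4.01984,1.52999) → ×s → (-3.85905,1.46879) → (-3.86,1.47)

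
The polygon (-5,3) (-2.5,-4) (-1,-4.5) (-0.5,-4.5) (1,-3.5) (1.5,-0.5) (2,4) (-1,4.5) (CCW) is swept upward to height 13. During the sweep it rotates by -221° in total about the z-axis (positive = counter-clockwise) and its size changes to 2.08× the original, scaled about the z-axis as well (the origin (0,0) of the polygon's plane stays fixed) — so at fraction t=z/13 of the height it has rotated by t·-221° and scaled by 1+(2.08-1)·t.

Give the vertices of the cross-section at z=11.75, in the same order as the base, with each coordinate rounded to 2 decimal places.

Cross-section at z=11.75: (7.30,-8.92) (7.32,5.77) (4.86,7.70) (3.93,8.04) (0.48,7.18) (-2.46,1.93) (-6.39,-6.10) (-1.15,-9.04)

t = z/height = 11.75/13 = 0.903846
s = 1 + (scale-1)·z/height = 1 + (2.08-1)·11.75/13 = 1.976154
θ = twist·z/height = -221°·11.75/13 = -199.7500° = -3.486295 rad
cos θ = -0.941176, sin θ = 0.337917 (intermediates below are computed at full precision and shown rounded to 5 d.p.)
v1: (-5,3) → rotate → (3.69213,-4.51311) → ×s → (7.29622,-8.91860) → (7.30,-8.92)
v2: (-2.5,-4) → rotate → (3.70461,2.91991) → ×s → (7.32087,5.77020) → (7.32,5.77)
v3: (-1,-4.5) → rotate → (2.46180,3.89738) → ×s → (4.86490,7.70181) → (4.86,7.70)
v4: (-0.5,-4.5) → rotate → (1.99121,4.06633) → ×s → (3.93494,8.03570) → (3.93,8.04)
v5: (1,-3.5) → rotate → (0.24153,3.63203) → ×s → (0.47731,7.17746) → (0.48,7.18)
v6: (1.5,-0.5) → rotate → (-1.24281,0.97746) → ×s → (-2.45598,1.93162) → (-2.46,1.93)
v7: (2,4) → rotate → (-3.23402,-3.08887) → ×s → (-6.39092,-6.10408) → (-6.39,-6.10)
v8: (-1,4.5) → rotate → (-0.57945,-4.57321) → ×s → (-1.14508,-9.03736) → (-1.15,-9.04)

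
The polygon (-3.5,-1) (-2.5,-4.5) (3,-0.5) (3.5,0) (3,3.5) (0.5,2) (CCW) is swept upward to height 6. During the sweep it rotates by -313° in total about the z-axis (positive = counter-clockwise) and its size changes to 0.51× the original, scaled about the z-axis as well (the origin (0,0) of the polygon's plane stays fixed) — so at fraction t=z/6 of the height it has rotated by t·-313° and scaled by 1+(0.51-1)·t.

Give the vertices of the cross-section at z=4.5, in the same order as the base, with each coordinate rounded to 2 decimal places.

t = z/height = 4.5/6 = 0.75
s = 1 + (scale-1)·z/height = 1 + (0.51-1)·4.5/6 = 0.632500
θ = twist·z/height = -313°·4.5/6 = -234.7500° = -4.097160 rad
cos θ = -0.577145, sin θ = 0.816642 (intermediates below are computed at full precision and shown rounded to 5 d.p.)
v1: (-3.5,-1) → rotate → (2.83665,-2.28110) → ×s → (1.79418,-1.44280) → (1.79,-1.44)
v2: (-2.5,-4.5) → rotate → (5.11775,0.55555) → ×s → (3.23698,0.35139) → (3.24,0.35)
v3: (3,-0.5) → rotate → (-1.32311,2.73850) → ×s → (-0.83687,1.73210) → (-0.84,1.73)
v4: (3.5,0) → rotate → (-2.02001,2.85825) → ×s → (-1.27766,1.80784) → (-1.28,1.81)
v5: (3,3.5) → rotate → (-4.58968,0.42992) → ×s → (-2.90297,0.27192) → (-2.90,0.27)
v6: (0.5,2) → rotate → (-1.92186,-0.74597) → ×s → (-1.21557,-0.47183) → (-1.22,-0.47)

Cross-section at z=4.5: (1.79,-1.44) (3.24,0.35) (-0.84,1.73) (-1.28,1.81) (-2.90,0.27) (-1.22,-0.47)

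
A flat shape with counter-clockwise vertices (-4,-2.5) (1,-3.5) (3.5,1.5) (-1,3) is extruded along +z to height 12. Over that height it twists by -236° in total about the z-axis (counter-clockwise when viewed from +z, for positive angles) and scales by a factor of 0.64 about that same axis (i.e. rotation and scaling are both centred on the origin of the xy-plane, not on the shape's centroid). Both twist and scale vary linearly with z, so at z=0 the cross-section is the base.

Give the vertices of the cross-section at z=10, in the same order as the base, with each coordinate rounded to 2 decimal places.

t = z/height = 10/12 = 0.833333
s = 1 + (scale-1)·z/height = 1 + (0.64-1)·10/12 = 0.700000
θ = twist·z/height = -236°·10/12 = -196.6667° = -3.432481 rad
cos θ = -0.957990, sin θ = 0.286803 (intermediates below are computed at full precision and shown rounded to 5 d.p.)
v1: (-4,-2.5) → rotate → (4.54897,1.24776) → ×s → (3.18428,0.87343) → (3.18,0.87)
v2: (1,-3.5) → rotate → (0.04582,3.63977) → ×s → (0.03208,2.54784) → (0.03,2.55)
v3: (3.5,1.5) → rotate → (-3.78317,-0.43317) → ×s → (-2.64822,-0.30322) → (-2.65,-0.30)
v4: (-1,3) → rotate → (0.09758,-3.16077) → ×s → (0.06831,-2.21254) → (0.07,-2.21)

Cross-section at z=10: (3.18,0.87) (0.03,2.55) (-2.65,-0.30) (0.07,-2.21)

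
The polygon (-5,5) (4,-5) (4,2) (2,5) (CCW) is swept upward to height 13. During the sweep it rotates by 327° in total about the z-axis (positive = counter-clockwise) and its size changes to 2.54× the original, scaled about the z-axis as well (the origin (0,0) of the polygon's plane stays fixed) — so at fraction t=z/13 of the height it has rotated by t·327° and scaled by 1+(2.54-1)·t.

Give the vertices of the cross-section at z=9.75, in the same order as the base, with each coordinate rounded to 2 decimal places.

t = z/height = 9.75/13 = 0.75
s = 1 + (scale-1)·z/height = 1 + (2.54-1)·9.75/13 = 2.155000
θ = twist·z/height = 327°·9.75/13 = 245.2500° = 4.280420 rad
cos θ = -0.418660, sin θ = -0.908143 (intermediates below are computed at full precision and shown rounded to 5 d.p.)
v1: (-5,5) → rotate → (6.63401,2.44742) → ×s → (14.29630,5.27418) → (14.30,5.27)
v2: (4,-5) → rotate → (-6.21535,-1.53927) → ×s → (-13.39409,-3.31714) → (-13.39,-3.32)
v3: (4,2) → rotate → (0.14165,-4.46989) → ×s → (0.30525,-9.63262) → (0.31,-9.63)
v4: (2,5) → rotate → (3.70340,-3.90959) → ×s → (7.98082,-8.42516) → (7.98,-8.43)

Cross-section at z=9.75: (14.30,5.27) (-13.39,-3.32) (0.31,-9.63) (7.98,-8.43)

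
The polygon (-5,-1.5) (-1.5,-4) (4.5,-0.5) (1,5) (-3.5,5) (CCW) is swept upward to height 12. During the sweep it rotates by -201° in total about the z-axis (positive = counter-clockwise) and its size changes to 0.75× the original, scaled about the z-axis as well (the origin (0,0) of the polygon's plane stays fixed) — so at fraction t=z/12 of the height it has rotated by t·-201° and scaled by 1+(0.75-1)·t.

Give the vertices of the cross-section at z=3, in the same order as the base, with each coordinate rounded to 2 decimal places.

t = z/height = 3/12 = 0.25
s = 1 + (scale-1)·z/height = 1 + (0.75-1)·3/12 = 0.937500
θ = twist·z/height = -201°·3/12 = -50.2500° = -0.877028 rad
cos θ = 0.639439, sin θ = -0.768842 (intermediates below are computed at full precision and shown rounded to 5 d.p.)
v1: (-5,-1.5) → rotate → (-4.35046,2.88505) → ×s → (-4.07855,2.70473) → (-4.08,2.70)
v2: (-1.5,-4) → rotate → (-4.03453,-1.40449) → ×s → (-3.78237,-1.31671) → (-3.78,-1.32)
v3: (4.5,-0.5) → rotate → (2.49305,-3.77951) → ×s → (2.33724,-3.54329) → (2.34,-3.54)
v4: (1,5) → rotate → (4.48365,2.42835) → ×s → (4.20342,2.27658) → (4.20,2.28)
v5: (-3.5,5) → rotate → (1.60617,5.88814) → ×s → (1.50579,5.52013) → (1.51,5.52)

Cross-section at z=3: (-4.08,2.70) (-3.78,-1.32) (2.34,-3.54) (4.20,2.28) (1.51,5.52)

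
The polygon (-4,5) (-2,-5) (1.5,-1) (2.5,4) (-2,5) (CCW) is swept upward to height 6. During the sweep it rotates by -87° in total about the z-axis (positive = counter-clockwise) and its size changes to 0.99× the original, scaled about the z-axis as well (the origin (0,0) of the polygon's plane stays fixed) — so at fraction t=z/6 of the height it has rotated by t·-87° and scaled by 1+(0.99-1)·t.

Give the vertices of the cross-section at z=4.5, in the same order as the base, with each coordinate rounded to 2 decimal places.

Cross-section at z=4.5: (2.84,5.68) (-5.34,-0.27) (-0.28,-1.77) (4.64,-0.59) (3.68,3.88)

t = z/height = 4.5/6 = 0.75
s = 1 + (scale-1)·z/height = 1 + (0.99-1)·4.5/6 = 0.992500
θ = twist·z/height = -87°·4.5/6 = -65.2500° = -1.138827 rad
cos θ = 0.418660, sin θ = -0.908143 (intermediates below are computed at full precision and shown rounded to 5 d.p.)
v1: (-4,5) → rotate → (2.86608,5.72587) → ×s → (2.84458,5.68293) → (2.84,5.68)
v2: (-2,-5) → rotate → (-5.37804,-0.27701) → ×s → (-5.33770,-0.27493) → (-5.34,-0.27)
v3: (1.5,-1) → rotate → (-0.28015,-1.78087) → ×s → (-0.27805,-1.76752) → (-0.28,-1.77)
v4: (2.5,4) → rotate → (4.67922,-0.59572) → ×s → (4.64413,-0.59125) → (4.64,-0.59)
v5: (-2,5) → rotate → (3.70340,3.90959) → ×s → (3.67562,3.88026) → (3.68,3.88)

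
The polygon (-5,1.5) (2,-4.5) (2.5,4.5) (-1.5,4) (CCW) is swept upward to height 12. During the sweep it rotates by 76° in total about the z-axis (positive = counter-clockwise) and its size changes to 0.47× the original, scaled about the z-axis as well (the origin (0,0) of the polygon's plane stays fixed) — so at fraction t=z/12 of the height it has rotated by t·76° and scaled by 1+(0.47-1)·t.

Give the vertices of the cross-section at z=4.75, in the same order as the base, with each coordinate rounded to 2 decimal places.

t = z/height = 4.75/12 = 0.395833
s = 1 + (scale-1)·z/height = 1 + (0.47-1)·4.75/12 = 0.790208
θ = twist·z/height = 76°·4.75/12 = 30.0833° = 0.525053 rad
cos θ = 0.865297, sin θ = 0.501259 (intermediates below are computed at full precision and shown rounded to 5 d.p.)
v1: (-5,1.5) → rotate → (-5.07837,-1.20835) → ×s → (-4.01297,-0.95485) → (-4.01,-0.95)
v2: (2,-4.5) → rotate → (3.98626,-2.89132) → ×s → (3.14998,-2.28474) → (3.15,-2.28)
v3: (2.5,4.5) → rotate → (-0.09242,5.14699) → ×s → (-0.07303,4.06719) → (-0.07,4.07)
v4: (-1.5,4) → rotate → (-3.30298,2.70930) → ×s → (-2.61004,2.14091) → (-2.61,2.14)

Cross-section at z=4.75: (-4.01,-0.95) (3.15,-2.28) (-0.07,4.07) (-2.61,2.14)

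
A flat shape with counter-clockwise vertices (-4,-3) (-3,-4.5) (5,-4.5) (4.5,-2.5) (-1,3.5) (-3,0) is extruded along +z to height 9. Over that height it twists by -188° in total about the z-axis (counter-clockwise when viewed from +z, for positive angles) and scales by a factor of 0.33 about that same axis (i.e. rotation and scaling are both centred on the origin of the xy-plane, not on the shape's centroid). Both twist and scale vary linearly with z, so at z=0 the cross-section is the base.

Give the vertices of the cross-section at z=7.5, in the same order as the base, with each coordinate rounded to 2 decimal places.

t = z/height = 7.5/9 = 0.833333
s = 1 + (scale-1)·z/height = 1 + (0.33-1)·7.5/9 = 0.441667
θ = twist·z/height = -188°·7.5/9 = -156.6667° = -2.734349 rad
cos θ = -0.918216, sin θ = -0.396080 (intermediates below are computed at full precision and shown rounded to 5 d.p.)
v1: (-4,-3) → rotate → (2.48463,4.33897) → ×s → (1.09738,1.91638) → (1.10,1.92)
v2: (-3,-4.5) → rotate → (0.97229,5.32021) → ×s → (0.42943,2.34976) → (0.43,2.35)
v3: (5,-4.5) → rotate → (-6.37344,2.15157) → ×s → (-2.81494,0.95028) → (-2.81,0.95)
v4: (4.5,-2.5) → rotate → (-5.12217,0.51318) → ×s → (-2.26229,0.22666) → (-2.26,0.23)
v5: (-1,3.5) → rotate → (2.30450,-2.81768) → ×s → (1.01782,-1.24447) → (1.02,-1.24)
v6: (-3,0) → rotate → (2.75465,1.18824) → ×s → (1.21664,0.52481) → (1.22,0.52)

Cross-section at z=7.5: (1.10,1.92) (0.43,2.35) (-2.81,0.95) (-2.26,0.23) (1.02,-1.24) (1.22,0.52)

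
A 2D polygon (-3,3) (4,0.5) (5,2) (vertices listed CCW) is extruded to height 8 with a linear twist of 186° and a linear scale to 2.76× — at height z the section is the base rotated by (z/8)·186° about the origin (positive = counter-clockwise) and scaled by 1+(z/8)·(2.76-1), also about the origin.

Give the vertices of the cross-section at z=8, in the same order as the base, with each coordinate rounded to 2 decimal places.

t = z/height = 8/8 = 1
s = 1 + (scale-1)·z/height = 1 + (2.76-1)·8/8 = 2.760000
θ = twist·z/height = 186°·8/8 = 186.0000° = 3.246312 rad
cos θ = -0.994522, sin θ = -0.104528 (intermediates below are computed at full precision and shown rounded to 5 d.p.)
v1: (-3,3) → rotate → (3.29715,-2.66998) → ×s → (9.10014,-7.36915) → (9.10,-7.37)
v2: (4,0.5) → rotate → (-3.92582,-0.91537) → ×s → (-10.83527,-2.52643) → (-10.84,-2.53)
v3: (5,2) → rotate → (-4.76355,-2.51169) → ×s → (-13.14741,-6.93225) → (-13.15,-6.93)

Cross-section at z=8: (9.10,-7.37) (-10.84,-2.53) (-13.15,-6.93)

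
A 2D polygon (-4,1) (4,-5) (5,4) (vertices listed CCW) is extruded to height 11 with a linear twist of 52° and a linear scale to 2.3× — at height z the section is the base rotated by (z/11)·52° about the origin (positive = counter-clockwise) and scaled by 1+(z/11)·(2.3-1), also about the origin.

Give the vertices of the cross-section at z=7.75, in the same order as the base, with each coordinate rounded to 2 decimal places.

t = z/height = 7.75/11 = 0.704545
s = 1 + (scale-1)·z/height = 1 + (2.3-1)·7.75/11 = 1.915909
θ = twist·z/height = 52°·7.75/11 = 36.6364° = 0.639425 rad
cos θ = 0.802439, sin θ = 0.596734 (intermediates below are computed at full precision and shown rounded to 5 d.p.)
v1: (-4,1) → rotate → (-3.80649,-1.58450) → ×s → (-7.29289,-3.03575) → (-7.29,-3.04)
v2: (4,-5) → rotate → (6.19343,-1.62526) → ×s → (11.86604,-3.11385) → (11.87,-3.11)
v3: (5,4) → rotate → (1.62526,6.19343) → ×s → (3.11385,11.86604) → (3.11,11.87)

Cross-section at z=7.75: (-7.29,-3.04) (11.87,-3.11) (3.11,11.87)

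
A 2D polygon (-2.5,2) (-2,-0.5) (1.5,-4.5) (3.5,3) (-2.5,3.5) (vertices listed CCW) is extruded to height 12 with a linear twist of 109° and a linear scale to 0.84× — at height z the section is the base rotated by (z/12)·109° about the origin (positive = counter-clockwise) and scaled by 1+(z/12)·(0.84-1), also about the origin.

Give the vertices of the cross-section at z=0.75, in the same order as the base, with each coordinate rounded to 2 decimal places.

Cross-section at z=0.75: (-2.69,1.67) (-1.91,-0.73) (2.00,-4.25) (3.09,3.36) (-2.87,3.15)

t = z/height = 0.75/12 = 0.0625
s = 1 + (scale-1)·z/height = 1 + (0.84-1)·0.75/12 = 0.990000
θ = twist·z/height = 109°·0.75/12 = 6.8125° = 0.118901 rad
cos θ = 0.992940, sin θ = 0.118621 (intermediates below are computed at full precision and shown rounded to 5 d.p.)
v1: (-2.5,2) → rotate → (-2.71959,1.68933) → ×s → (-2.69239,1.67243) → (-2.69,1.67)
v2: (-2,-0.5) → rotate → (-1.92657,-0.73371) → ×s → (-1.90730,-0.72637) → (-1.91,-0.73)
v3: (1.5,-4.5) → rotate → (2.02320,-4.29030) → ×s → (2.00297,-4.24739) → (2.00,-4.25)
v4: (3.5,3) → rotate → (3.11943,3.39399) → ×s → (3.08823,3.36005) → (3.09,3.36)
v5: (-2.5,3.5) → rotate → (-2.89752,3.17874) → ×s → (-2.86855,3.14695) → (-2.87,3.15)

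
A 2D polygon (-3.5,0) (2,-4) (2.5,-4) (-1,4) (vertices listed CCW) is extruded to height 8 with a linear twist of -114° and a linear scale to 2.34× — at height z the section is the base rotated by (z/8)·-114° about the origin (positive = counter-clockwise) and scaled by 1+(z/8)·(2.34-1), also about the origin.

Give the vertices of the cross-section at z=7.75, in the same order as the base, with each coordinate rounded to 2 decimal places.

t = z/height = 7.75/8 = 0.96875
s = 1 + (scale-1)·z/height = 1 + (2.34-1)·7.75/8 = 2.298125
θ = twist·z/height = -114°·7.75/8 = -110.4375° = -1.927498 rad
cos θ = -0.349185, sin θ = -0.937054 (intermediates below are computed at full precision and shown rounded to 5 d.p.)
v1: (-3.5,0) → rotate → (1.22215,3.27969) → ×s → (2.80865,7.53713) → (2.81,7.54)
v2: (2,-4) → rotate → (-4.44659,-0.47737) → ×s → (-10.21881,-1.09705) → (-10.22,-1.10)
v3: (2.5,-4) → rotate → (-4.62118,-0.94589) → ×s → (-10.62005,-2.17378) → (-10.62,-2.17)
v4: (-1,4) → rotate → (4.09740,-0.45969) → ×s → (9.41634,-1.05642) → (9.42,-1.06)

Cross-section at z=7.75: (2.81,7.54) (-10.22,-1.10) (-10.62,-2.17) (9.42,-1.06)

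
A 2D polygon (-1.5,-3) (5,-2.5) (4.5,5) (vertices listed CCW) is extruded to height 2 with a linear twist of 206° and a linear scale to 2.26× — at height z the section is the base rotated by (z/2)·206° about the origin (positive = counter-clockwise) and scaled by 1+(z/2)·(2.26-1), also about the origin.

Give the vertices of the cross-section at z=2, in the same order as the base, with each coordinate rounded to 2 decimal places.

t = z/height = 2/2 = 1
s = 1 + (scale-1)·z/height = 1 + (2.26-1)·2/2 = 2.260000
θ = twist·z/height = 206°·2/2 = 206.0000° = 3.595378 rad
cos θ = -0.898794, sin θ = -0.438371 (intermediates below are computed at full precision and shown rounded to 5 d.p.)
v1: (-1.5,-3) → rotate → (0.03308,3.35394) → ×s → (0.07476,7.57990) → (0.07,7.58)
v2: (5,-2.5) → rotate → (-5.58990,0.05513) → ×s → (-12.63317,0.12459) → (-12.63,0.12)
v3: (4.5,5) → rotate → (-1.85272,-6.46664) → ×s → (-4.18714,-14.61461) → (-4.19,-14.61)

Cross-section at z=2: (0.07,7.58) (-12.63,0.12) (-4.19,-14.61)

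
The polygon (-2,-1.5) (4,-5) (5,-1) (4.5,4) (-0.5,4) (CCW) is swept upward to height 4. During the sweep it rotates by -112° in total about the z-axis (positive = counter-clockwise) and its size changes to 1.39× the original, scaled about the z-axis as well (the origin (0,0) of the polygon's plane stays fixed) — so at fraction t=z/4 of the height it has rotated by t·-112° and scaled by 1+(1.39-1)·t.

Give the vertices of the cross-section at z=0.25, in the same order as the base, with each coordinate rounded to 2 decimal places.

Cross-section at z=0.25: (-2.22,-1.28) (3.44,-5.58) (4.96,-1.64) (5.07,3.51) (-0.01,4.13)

t = z/height = 0.25/4 = 0.0625
s = 1 + (scale-1)·z/height = 1 + (1.39-1)·0.25/4 = 1.024375
θ = twist·z/height = -112°·0.25/4 = -7.0000° = -0.122173 rad
cos θ = 0.992546, sin θ = -0.121869 (intermediates below are computed at full precision and shown rounded to 5 d.p.)
v1: (-2,-1.5) → rotate → (-2.16790,-1.24508) → ×s → (-2.22074,-1.27543) → (-2.22,-1.28)
v2: (4,-5) → rotate → (3.36084,-5.45021) → ×s → (3.44276,-5.58306) → (3.44,-5.58)
v3: (5,-1) → rotate → (4.84086,-1.60189) → ×s → (4.95886,-1.64094) → (4.96,-1.64)
v4: (4.5,4) → rotate → (4.95394,3.42177) → ×s → (5.07469,3.50518) → (5.07,3.51)
v5: (-0.5,4) → rotate → (-0.00880,4.03112) → ×s → (-0.00901,4.12938) → (-0.01,4.13)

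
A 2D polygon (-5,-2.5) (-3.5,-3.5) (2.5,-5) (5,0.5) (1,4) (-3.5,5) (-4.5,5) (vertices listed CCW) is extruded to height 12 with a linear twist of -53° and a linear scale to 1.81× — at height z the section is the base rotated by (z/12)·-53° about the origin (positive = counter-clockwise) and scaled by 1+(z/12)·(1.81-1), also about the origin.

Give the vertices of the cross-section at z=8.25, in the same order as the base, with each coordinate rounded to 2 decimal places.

Cross-section at z=8.25: (-8.57,1.49) (-7.62,-1.15) (-1.49,-8.57) (6.72,-4.00) (4.95,4.09) (0.24,9.50) (-1.01,10.42)

t = z/height = 8.25/12 = 0.6875
s = 1 + (scale-1)·z/height = 1 + (1.81-1)·8.25/12 = 1.556875
θ = twist·z/height = -53°·8.25/12 = -36.4375° = -0.635954 rad
cos θ = 0.804505, sin θ = -0.593946 (intermediates below are computed at full precision and shown rounded to 5 d.p.)
v1: (-5,-2.5) → rotate → (-5.50739,0.95846) → ×s → (-8.57432,1.49221) → (-8.57,1.49)
v2: (-3.5,-3.5) → rotate → (-4.89458,-0.73696) → ×s → (-7.62025,-1.14735) → (-7.62,-1.15)
v3: (2.5,-5) → rotate → (-0.95846,-5.50739) → ×s → (-1.49221,-8.57432) → (-1.49,-8.57)
v4: (5,0.5) → rotate → (4.31950,-2.56748) → ×s → (6.72492,-3.99724) → (6.72,-4.00)
v5: (1,4) → rotate → (3.18029,2.62408) → ×s → (4.95131,4.08536) → (4.95,4.09)
v6: (-3.5,5) → rotate → (0.15396,6.10134) → ×s → (0.23970,9.49902) → (0.24,9.50)
v7: (-4.5,5) → rotate → (-0.65055,6.69528) → ×s → (-1.01282,10.42372) → (-1.01,10.42)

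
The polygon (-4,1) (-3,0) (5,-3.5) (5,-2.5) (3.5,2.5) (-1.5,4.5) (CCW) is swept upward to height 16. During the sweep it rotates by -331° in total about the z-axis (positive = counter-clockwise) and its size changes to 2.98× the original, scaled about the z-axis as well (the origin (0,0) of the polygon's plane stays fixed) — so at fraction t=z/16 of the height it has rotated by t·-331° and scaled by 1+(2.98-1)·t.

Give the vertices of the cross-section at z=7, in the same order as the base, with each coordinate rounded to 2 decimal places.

t = z/height = 7/16 = 0.4375
s = 1 + (scale-1)·z/height = 1 + (2.98-1)·7/16 = 1.866250
θ = twist·z/height = -331°·7/16 = -144.8125° = -2.527455 rad
cos θ = -0.817271, sin θ = -0.576254 (intermediates below are computed at full precision and shown rounded to 5 d.p.)
v1: (-4,1) → rotate → (3.84534,1.48775) → ×s → (7.17636,2.77651) → (7.18,2.78)
v2: (-3,0) → rotate → (2.45181,1.72876) → ×s → (4.57569,3.22630) → (4.58,3.23)
v3: (5,-3.5) → rotate → (-6.10324,-0.02082) → ×s → (-11.39018,-0.03886) → (-11.39,-0.04)
v4: (5,-2.5) → rotate → (-5.52699,-0.83809) → ×s → (-10.31474,-1.56409) → (-10.31,-1.56)
v5: (3.5,2.5) → rotate → (-1.41981,-4.06007) → ×s → (-2.64972,-7.57710) → (-2.65,-7.58)
v6: (-1.5,4.5) → rotate → (3.81905,-2.81334) → ×s → (7.12730,-5.25039) → (7.13,-5.25)

Cross-section at z=7: (7.18,2.78) (4.58,3.23) (-11.39,-0.04) (-10.31,-1.56) (-2.65,-7.58) (7.13,-5.25)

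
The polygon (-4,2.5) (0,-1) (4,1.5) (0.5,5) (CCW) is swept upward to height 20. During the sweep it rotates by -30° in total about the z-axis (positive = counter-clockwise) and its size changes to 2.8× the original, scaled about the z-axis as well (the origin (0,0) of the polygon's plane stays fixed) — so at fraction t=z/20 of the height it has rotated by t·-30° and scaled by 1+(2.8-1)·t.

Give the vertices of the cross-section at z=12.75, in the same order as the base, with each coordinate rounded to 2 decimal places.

Cross-section at z=12.75: (-6.36,7.89) (-0.70,-2.03) (9.17,0.23) (4.53,9.79)

t = z/height = 12.75/20 = 0.6375
s = 1 + (scale-1)·z/height = 1 + (2.8-1)·12.75/20 = 2.147500
θ = twist·z/height = -30°·12.75/20 = -19.1250° = -0.333794 rad
cos θ = 0.944806, sin θ = -0.327630 (intermediates below are computed at full precision and shown rounded to 5 d.p.)
v1: (-4,2.5) → rotate → (-2.96015,3.67254) → ×s → (-6.35692,7.88677) → (-6.36,7.89)
v2: (0,-1) → rotate → (-0.32763,-0.94481) → ×s → (-0.70359,-2.02897) → (-0.70,-2.03)
v3: (4,1.5) → rotate → (4.27067,0.10669) → ×s → (9.17126,0.22911) → (9.17,0.23)
v4: (0.5,5) → rotate → (2.11055,4.56022) → ×s → (4.53241,9.79306) → (4.53,9.79)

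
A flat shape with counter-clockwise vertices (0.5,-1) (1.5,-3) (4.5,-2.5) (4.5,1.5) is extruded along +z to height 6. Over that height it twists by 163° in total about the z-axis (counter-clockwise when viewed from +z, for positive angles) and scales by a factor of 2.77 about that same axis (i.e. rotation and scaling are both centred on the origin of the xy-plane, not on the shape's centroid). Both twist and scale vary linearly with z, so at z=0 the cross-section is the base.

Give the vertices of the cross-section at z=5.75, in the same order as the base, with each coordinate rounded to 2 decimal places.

Cross-section at z=5.75: (-0.15,3.01) (-0.44,9.03) (-8.38,11.06) (-12.73,1.19)

t = z/height = 5.75/6 = 0.958333
s = 1 + (scale-1)·z/height = 1 + (2.77-1)·5.75/6 = 2.696250
θ = twist·z/height = 163°·5.75/6 = 156.2083° = 2.726350 rad
cos θ = -0.915018, sin θ = 0.403412 (intermediates below are computed at full precision and shown rounded to 5 d.p.)
v1: (0.5,-1) → rotate → (-0.05410,1.11672) → ×s → (-0.14586,3.01097) → (-0.15,3.01)
v2: (1.5,-3) → rotate → (-0.16229,3.35017) → ×s → (-0.43758,9.03290) → (-0.44,9.03)
v3: (4.5,-2.5) → rotate → (-3.10905,4.10290) → ×s → (-8.38278,11.06245) → (-8.38,11.06)
v4: (4.5,1.5) → rotate → (-4.72270,0.44283) → ×s → (-12.73358,1.19397) → (-12.73,1.19)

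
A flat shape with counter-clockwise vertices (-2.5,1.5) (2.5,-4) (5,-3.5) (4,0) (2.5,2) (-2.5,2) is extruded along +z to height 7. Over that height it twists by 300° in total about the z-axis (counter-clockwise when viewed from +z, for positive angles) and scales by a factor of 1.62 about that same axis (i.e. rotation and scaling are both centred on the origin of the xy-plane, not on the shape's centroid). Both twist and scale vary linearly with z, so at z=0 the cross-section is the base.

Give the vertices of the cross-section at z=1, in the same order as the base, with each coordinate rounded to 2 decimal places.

t = z/height = 1/7 = 0.142857
s = 1 + (scale-1)·z/height = 1 + (1.62-1)·1/7 = 1.088571
θ = twist·z/height = 300°·1/7 = 42.8571° = 0.747998 rad
cos θ = 0.733052, sin θ = 0.680173 (intermediates below are computed at full precision and shown rounded to 5 d.p.)
v1: (-2.5,1.5) → rotate → (-2.85289,-0.60085) → ×s → (-3.10557,-0.65407) → (-3.11,-0.65)
v2: (2.5,-4) → rotate → (4.55332,-1.23178) → ×s → (4.95661,-1.34088) → (4.96,-1.34)
v3: (5,-3.5) → rotate → (6.04586,0.83518) → ×s → (6.58135,0.90916) → (6.58,0.91)
v4: (4,0) → rotate → (2.93221,2.72069) → ×s → (3.19192,2.96167) → (3.19,2.96)
v5: (2.5,2) → rotate → (0.47228,3.16654) → ×s → (0.51412,3.44700) → (0.51,3.45)
v6: (-2.5,2) → rotate → (-3.19298,-0.23433) → ×s → (-3.47578,-0.25508) → (-3.48,-0.26)

Cross-section at z=1: (-3.11,-0.65) (4.96,-1.34) (6.58,0.91) (3.19,2.96) (0.51,3.45) (-3.48,-0.26)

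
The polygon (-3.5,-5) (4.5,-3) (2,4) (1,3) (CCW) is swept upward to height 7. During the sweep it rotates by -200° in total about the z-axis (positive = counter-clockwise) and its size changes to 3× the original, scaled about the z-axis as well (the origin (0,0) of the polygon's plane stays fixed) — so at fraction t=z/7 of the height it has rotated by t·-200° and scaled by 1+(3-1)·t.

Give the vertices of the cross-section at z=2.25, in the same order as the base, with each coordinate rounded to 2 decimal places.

Cross-section at z=2.25: (-9.90,1.62) (-1.23,-8.80) (7.35,-0.11) (5.15,0.66)

t = z/height = 2.25/7 = 0.321429
s = 1 + (scale-1)·z/height = 1 + (3-1)·2.25/7 = 1.642857
θ = twist·z/height = -200°·2.25/7 = -64.2857° = -1.121997 rad
cos θ = 0.433884, sin θ = -0.900969 (intermediates below are computed at full precision and shown rounded to 5 d.p.)
v1: (-3.5,-5) → rotate → (-6.02344,0.98397) → ×s → (-9.89565,1.61653) → (-9.90,1.62)
v2: (4.5,-3) → rotate → (-0.75043,-5.35601) → ×s → (-1.23285,-8.79916) → (-1.23,-8.80)
v3: (2,4) → rotate → (4.47164,-0.06640) → ×s → (7.34627,-0.10909) → (7.35,-0.11)
v4: (1,3) → rotate → (3.13679,0.40068) → ×s → (5.15330,0.65826) → (5.15,0.66)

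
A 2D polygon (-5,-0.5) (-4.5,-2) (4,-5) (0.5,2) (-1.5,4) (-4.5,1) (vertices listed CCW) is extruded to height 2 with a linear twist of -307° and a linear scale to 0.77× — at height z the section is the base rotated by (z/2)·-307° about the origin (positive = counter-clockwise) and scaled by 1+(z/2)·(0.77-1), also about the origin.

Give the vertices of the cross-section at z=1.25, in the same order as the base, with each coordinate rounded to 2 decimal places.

t = z/height = 1.25/2 = 0.625
s = 1 + (scale-1)·z/height = 1 + (0.77-1)·1.25/2 = 0.856250
θ = twist·z/height = -307°·1.25/2 = -191.8750° = -3.348851 rad
cos θ = -0.978599, sin θ = 0.205777 (intermediates below are computed at full precision and shown rounded to 5 d.p.)
v1: (-5,-0.5) → rotate → (4.99588,-0.53959) → ×s → (4.27772,-0.46202) → (4.28,-0.46)
v2: (-4.5,-2) → rotate → (4.81525,1.03120) → ×s → (4.12306,0.88297) → (4.12,0.88)
v3: (4,-5) → rotate → (-2.88551,5.71610) → ×s → (-2.47072,4.89441) → (-2.47,4.89)
v4: (0.5,2) → rotate → (-0.90085,-1.85431) → ×s → (-0.77136,-1.58775) → (-0.77,-1.59)
v5: (-1.5,4) → rotate → (0.64479,-4.22306) → ×s → (0.55210,-3.61600) → (0.55,-3.62)
v6: (-4.5,1) → rotate → (4.19792,-1.90460) → ×s → (3.59447,-1.63081) → (3.59,-1.63)

Cross-section at z=1.25: (4.28,-0.46) (4.12,0.88) (-2.47,4.89) (-0.77,-1.59) (0.55,-3.62) (3.59,-1.63)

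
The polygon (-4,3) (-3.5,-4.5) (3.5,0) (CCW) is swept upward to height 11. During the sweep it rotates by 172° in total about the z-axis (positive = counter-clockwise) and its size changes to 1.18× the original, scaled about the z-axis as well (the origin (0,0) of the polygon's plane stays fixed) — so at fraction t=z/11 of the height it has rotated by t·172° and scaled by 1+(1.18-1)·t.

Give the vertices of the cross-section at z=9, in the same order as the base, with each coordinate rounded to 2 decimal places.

t = z/height = 9/11 = 0.818182
s = 1 + (scale-1)·z/height = 1 + (1.18-1)·9/11 = 1.147273
θ = twist·z/height = 172°·9/11 = 140.7273° = 2.456154 rad
cos θ = -0.774142, sin θ = 0.633012 (intermediates below are computed at full precision and shown rounded to 5 d.p.)
v1: (-4,3) → rotate → (1.19753,-4.85447) → ×s → (1.37389,-5.56941) → (1.37,-5.57)
v2: (-3.5,-4.5) → rotate → (5.55805,1.26809) → ×s → (6.37660,1.45485) → (6.38,1.45)
v3: (3.5,0) → rotate → (-2.70950,2.21554) → ×s → (-3.10853,2.54183) → (-3.11,2.54)

Cross-section at z=9: (1.37,-5.57) (6.38,1.45) (-3.11,2.54)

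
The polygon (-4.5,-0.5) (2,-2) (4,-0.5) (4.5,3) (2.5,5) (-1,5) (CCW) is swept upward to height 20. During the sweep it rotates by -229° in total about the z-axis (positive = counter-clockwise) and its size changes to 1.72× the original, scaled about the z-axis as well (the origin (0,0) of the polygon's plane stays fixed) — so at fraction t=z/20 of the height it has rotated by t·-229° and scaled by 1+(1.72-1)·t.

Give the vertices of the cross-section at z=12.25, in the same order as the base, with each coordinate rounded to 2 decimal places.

Cross-section at z=12.25: (4.53,4.70) (-4.06,0.37) (-4.89,-3.13) (-2.22,-7.47) (1.84,-7.84) (5.71,-4.62)

t = z/height = 12.25/20 = 0.6125
s = 1 + (scale-1)·z/height = 1 + (1.72-1)·12.25/20 = 1.441000
θ = twist·z/height = -229°·12.25/20 = -140.2625° = -2.448042 rad
cos θ = -0.768981, sin θ = -0.639271 (intermediates below are computed at full precision and shown rounded to 5 d.p.)
v1: (-4.5,-0.5) → rotate → (3.14078,3.26121) → ×s → (4.52586,4.69941) → (4.53,4.70)
v2: (2,-2) → rotate → (-2.81651,0.25942) → ×s → (-4.05858,0.37382) → (-4.06,0.37)
v3: (4,-0.5) → rotate → (-3.39556,-2.17259) → ×s → (-4.89300,-3.13071) → (-4.89,-3.13)
v4: (4.5,3) → rotate → (-1.54260,-5.18366) → ×s → (-2.22289,-7.46966) → (-2.22,-7.47)
v5: (2.5,5) → rotate → (1.27390,-5.44308) → ×s → (1.83569,-7.84349) → (1.84,-7.84)
v6: (-1,5) → rotate → (3.96534,-3.20564) → ×s → (5.71405,-4.61932) → (5.71,-4.62)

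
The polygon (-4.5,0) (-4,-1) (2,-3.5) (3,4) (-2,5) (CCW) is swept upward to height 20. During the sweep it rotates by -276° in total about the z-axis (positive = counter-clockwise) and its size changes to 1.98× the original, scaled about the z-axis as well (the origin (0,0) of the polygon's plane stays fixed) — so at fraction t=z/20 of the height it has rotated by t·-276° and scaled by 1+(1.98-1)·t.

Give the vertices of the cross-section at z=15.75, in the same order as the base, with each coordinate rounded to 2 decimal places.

t = z/height = 15.75/20 = 0.7875
s = 1 + (scale-1)·z/height = 1 + (1.98-1)·15.75/20 = 1.771750
θ = twist·z/height = -276°·15.75/20 = -217.3500° = -3.793473 rad
cos θ = -0.794944, sin θ = 0.606682 (intermediates below are computed at full precision and shown rounded to 5 d.p.)
v1: (-4.5,0) → rotate → (3.57725,-2.73007) → ×s → (6.33799,-4.83700) → (6.34,-4.84)
v2: (-4,-1) → rotate → (3.78646,-1.63179) → ×s → (6.70866,-2.89112) → (6.71,-2.89)
v3: (2,-3.5) → rotate → (0.53350,3.99567) → ×s → (0.94523,7.07933) → (0.95,7.08)
v4: (3,4) → rotate → (-4.81156,-1.35973) → ×s → (-8.52489,-2.40910) → (-8.52,-2.41)
v5: (-2,5) → rotate → (-1.44352,-5.18809) → ×s → (-2.55756,-9.19199) → (-2.56,-9.19)

Cross-section at z=15.75: (6.34,-4.84) (6.71,-2.89) (0.95,7.08) (-8.52,-2.41) (-2.56,-9.19)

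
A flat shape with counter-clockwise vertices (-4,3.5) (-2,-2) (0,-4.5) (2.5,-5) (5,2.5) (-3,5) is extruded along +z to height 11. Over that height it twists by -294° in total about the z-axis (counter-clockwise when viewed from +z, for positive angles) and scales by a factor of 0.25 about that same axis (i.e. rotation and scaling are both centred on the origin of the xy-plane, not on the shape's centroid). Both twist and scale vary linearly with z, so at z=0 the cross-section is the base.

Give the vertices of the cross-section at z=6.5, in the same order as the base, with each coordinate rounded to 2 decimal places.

Cross-section at z=6.5: (2.43,-1.69) (0.99,1.23) (-0.27,2.49) (-1.69,2.62) (-2.62,-1.69) (1.96,-2.58)

t = z/height = 6.5/11 = 0.590909
s = 1 + (scale-1)·z/height = 1 + (0.25-1)·6.5/11 = 0.556818
θ = twist·z/height = -294°·6.5/11 = -173.7273° = -3.032113 rad
cos θ = -0.994013, sin θ = -0.109261 (intermediates below are computed at full precision and shown rounded to 5 d.p.)
v1: (-4,3.5) → rotate → (4.35847,-3.04200) → ×s → (2.42687,-1.69384) → (2.43,-1.69)
v2: (-2,-2) → rotate → (1.76950,2.20655) → ×s → (0.98529,1.22865) → (0.99,1.23)
v3: (0,-4.5) → rotate → (-0.49168,4.47306) → ×s → (-0.27377,2.49068) → (-0.27,2.49)
v4: (2.5,-5) → rotate → (-3.03134,4.69691) → ×s → (-1.68790,2.61533) → (-1.69,2.62)
v5: (5,2.5) → rotate → (-4.69691,-3.03134) → ×s → (-2.61533,-1.68790) → (-2.62,-1.69)
v6: (-3,5) → rotate → (3.52835,-4.64228) → ×s → (1.96465,-2.58491) → (1.96,-2.58)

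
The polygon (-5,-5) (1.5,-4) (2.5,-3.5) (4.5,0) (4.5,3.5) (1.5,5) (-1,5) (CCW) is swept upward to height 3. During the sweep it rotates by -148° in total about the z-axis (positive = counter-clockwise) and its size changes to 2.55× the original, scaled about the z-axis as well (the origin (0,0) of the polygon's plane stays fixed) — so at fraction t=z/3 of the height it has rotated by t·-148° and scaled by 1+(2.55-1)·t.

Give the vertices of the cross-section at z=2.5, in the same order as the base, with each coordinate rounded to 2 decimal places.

Cross-section at z=2.5: (-3.28,15.87) (-9.55,2.17) (-9.85,-0.38) (-5.67,-8.62) (1.03,-13.02) (7.68,-9.17) (10.83,-4.38)

t = z/height = 2.5/3 = 0.833333
s = 1 + (scale-1)·z/height = 1 + (2.55-1)·2.5/3 = 2.291667
θ = twist·z/height = -148°·2.5/3 = -123.3333° = -2.152573 rad
cos θ = -0.549509, sin θ = -0.835488 (intermediates below are computed at full precision and shown rounded to 5 d.p.)
v1: (-5,-5) → rotate → (-1.42989,6.92498) → ×s → (-3.27684,15.86975) → (-3.28,15.87)
v2: (1.5,-4) → rotate → (-4.16621,0.94480) → ×s → (-9.54758,2.16518) → (-9.55,2.17)
v3: (2.5,-3.5) → rotate → (-4.29798,-0.16544) → ×s → (-9.84954,-0.37913) → (-9.85,-0.38)
v4: (4.5,0) → rotate → (-2.47279,-3.75970) → ×s → (-5.66681,-8.61597) → (-5.67,-8.62)
v5: (4.5,3.5) → rotate → (0.45142,-5.68298) → ×s → (1.03450,-13.02349) → (1.03,-13.02)
v6: (1.5,5) → rotate → (3.35318,-4.00078) → ×s → (7.68436,-9.16845) → (7.68,-9.17)
v7: (-1,5) → rotate → (4.72695,-1.91206) → ×s → (10.83259,-4.38180) → (10.83,-4.38)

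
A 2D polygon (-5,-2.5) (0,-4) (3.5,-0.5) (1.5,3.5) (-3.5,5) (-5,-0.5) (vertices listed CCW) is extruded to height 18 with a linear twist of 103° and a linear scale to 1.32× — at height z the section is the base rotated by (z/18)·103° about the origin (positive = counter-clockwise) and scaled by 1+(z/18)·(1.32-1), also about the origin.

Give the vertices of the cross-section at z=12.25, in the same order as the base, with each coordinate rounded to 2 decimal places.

t = z/height = 12.25/18 = 0.680556
s = 1 + (scale-1)·z/height = 1 + (1.32-1)·12.25/18 = 1.217778
θ = twist·z/height = 103°·12.25/18 = 70.0972° = 1.223427 rad
cos θ = 0.340425, sin θ = 0.940272 (intermediates below are computed at full precision and shown rounded to 5 d.p.)
v1: (-5,-2.5) → rotate → (0.64855,-5.55242) → ×s → (0.78979,-6.76161) → (0.79,-6.76)
v2: (0,-4) → rotate → (3.76109,-1.36170) → ×s → (4.58017,-1.65825) → (4.58,-1.66)
v3: (3.5,-0.5) → rotate → (1.66162,3.12074) → ×s → (2.02349,3.80037) → (2.02,3.80)
v4: (1.5,3.5) → rotate → (-2.78031,2.60190) → ×s → (-3.38580,3.16853) → (-3.39,3.17)
v5: (-3.5,5) → rotate → (-5.89285,-1.58883) → ×s → (-7.17618,-1.93484) → (-7.18,-1.93)
v6: (-5,-0.5) → rotate → (-1.23199,-4.87157) → ×s → (-1.50029,-5.93249) → (-1.50,-5.93)

Cross-section at z=12.25: (0.79,-6.76) (4.58,-1.66) (2.02,3.80) (-3.39,3.17) (-7.18,-1.93) (-1.50,-5.93)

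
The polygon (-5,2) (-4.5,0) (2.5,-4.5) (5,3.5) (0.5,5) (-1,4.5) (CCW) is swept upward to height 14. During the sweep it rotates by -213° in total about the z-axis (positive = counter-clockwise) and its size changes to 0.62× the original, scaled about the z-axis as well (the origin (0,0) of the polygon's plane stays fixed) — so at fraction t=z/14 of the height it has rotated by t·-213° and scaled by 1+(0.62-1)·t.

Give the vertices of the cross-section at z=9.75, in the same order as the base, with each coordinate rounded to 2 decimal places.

Cross-section at z=9.75: (3.90,0.68) (2.82,1.74) (-3.30,1.85) (-1.78,-4.12) (1.62,-3.32) (2.36,-2.43)

t = z/height = 9.75/14 = 0.696429
s = 1 + (scale-1)·z/height = 1 + (0.62-1)·9.75/14 = 0.735357
θ = twist·z/height = -213°·9.75/14 = -148.3393° = -2.589009 rad
cos θ = -0.851171, sin θ = -0.524888 (intermediates below are computed at full precision and shown rounded to 5 d.p.)
v1: (-5,2) → rotate → (5.30563,0.92210) → ×s → (3.90153,0.67807) → (3.90,0.68)
v2: (-4.5,0) → rotate → (3.83027,2.36200) → ×s → (2.81662,1.73691) → (2.82,1.74)
v3: (2.5,-4.5) → rotate → (-4.48992,2.51805) → ×s → (-3.30170,1.85167) → (-3.30,1.85)
v4: (5,3.5) → rotate → (-2.41875,-5.60354) → ×s → (-1.77864,-4.12060) → (-1.78,-4.12)
v5: (0.5,5) → rotate → (2.19886,-4.51830) → ×s → (1.61694,-3.32256) → (1.62,-3.32)
v6: (-1,4.5) → rotate → (3.21317,-3.30538) → ×s → (2.36283,-2.43064) → (2.36,-2.43)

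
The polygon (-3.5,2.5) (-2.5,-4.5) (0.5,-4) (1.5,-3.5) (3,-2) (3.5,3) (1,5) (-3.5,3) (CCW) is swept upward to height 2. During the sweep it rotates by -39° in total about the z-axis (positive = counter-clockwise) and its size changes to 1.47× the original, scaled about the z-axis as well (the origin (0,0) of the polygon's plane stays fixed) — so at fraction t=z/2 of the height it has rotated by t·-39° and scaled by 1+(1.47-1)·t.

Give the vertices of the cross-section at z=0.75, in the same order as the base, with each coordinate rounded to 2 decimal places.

Cross-section at z=0.75: (-3.24,3.88) (-4.18,-4.38) (-0.62,-4.70) (0.67,-4.43) (2.82,-3.17) (4.87,2.37) (2.62,5.39) (-3.09,4.45)

t = z/height = 0.75/2 = 0.375
s = 1 + (scale-1)·z/height = 1 + (1.47-1)·0.75/2 = 1.176250
θ = twist·z/height = -39°·0.75/2 = -14.6250° = -0.255254 rad
cos θ = 0.967599, sin θ = -0.252492 (intermediates below are computed at full precision and shown rounded to 5 d.p.)
v1: (-3.5,2.5) → rotate → (-2.75537,3.30272) → ×s → (-3.24100,3.88482) → (-3.24,3.88)
v2: (-2.5,-4.5) → rotate → (-3.55521,-3.72297) → ×s → (-4.18182,-4.37914) → (-4.18,-4.38)
v3: (0.5,-4) → rotate → (-0.52617,-3.99664) → ×s → (-0.61890,-4.70105) → (-0.62,-4.70)
v4: (1.5,-3.5) → rotate → (0.56768,-3.76533) → ×s → (0.66773,-4.42897) → (0.67,-4.43)
v5: (3,-2) → rotate → (2.39781,-2.69267) → ×s → (2.82043,-3.16726) → (2.82,-3.17)
v6: (3.5,3) → rotate → (4.14407,2.01908) → ×s → (4.87446,2.37494) → (4.87,2.37)
v7: (1,5) → rotate → (2.23006,4.58550) → ×s → (2.62310,5.39370) → (2.62,5.39)
v8: (-3.5,3) → rotate → (-2.62912,3.78652) → ×s → (-3.09250,4.45389) → (-3.09,4.45)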